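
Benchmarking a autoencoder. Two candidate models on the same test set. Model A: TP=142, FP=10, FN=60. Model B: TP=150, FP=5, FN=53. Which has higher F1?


Model A: P=142/152=0.9342, R=142/202=0.703, F1=2PR/(P+R)=2TP/(2TP+FP+FN)=284/354=0.8023
Model B: P=150/155=0.9677, R=150/203=0.7389, F1=2PR/(P+R)=2TP/(2TP+FP+FN)=300/358=0.838
0.8023 < 0.838 → Model B

Model B


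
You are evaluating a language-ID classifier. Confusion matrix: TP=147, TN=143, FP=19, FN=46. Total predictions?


Total = TP + TN + FP + FN
= 147 + 143 + 19 + 46
= 355
(Predicted positive: 166, predicted negative: 189)

355


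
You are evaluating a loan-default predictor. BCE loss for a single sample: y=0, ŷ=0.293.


BCE = -[y·ln(p) + (1-y)·ln(1-p)]
= -0 - 1·ln(1-0.293)
= -ln(0.707) = 0.3467

0.3467


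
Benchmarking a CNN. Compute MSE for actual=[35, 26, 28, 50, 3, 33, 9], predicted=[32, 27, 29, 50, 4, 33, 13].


Squared errors: (35-32)²=9, (26-27)²=1, (28-29)²=1, (50-50)²=0, (3-4)²=1, (33-33)²=0, (9-13)²=16
Sum = 28
MSE = 28/7 = 4

4


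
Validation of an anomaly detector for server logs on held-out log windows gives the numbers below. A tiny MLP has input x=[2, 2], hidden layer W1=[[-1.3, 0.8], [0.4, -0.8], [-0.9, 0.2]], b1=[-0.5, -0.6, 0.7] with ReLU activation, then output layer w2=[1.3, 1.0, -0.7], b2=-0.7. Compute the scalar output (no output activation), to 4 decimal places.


z1[0] = (-1.3)·(2) + (0.8)·(2) - 0.5 = -1.5
z1[1] = (0.4)·(2) + (-0.8)·(2) - 0.6 = -1.4
z1[2] = (-0.9)·(2) + (0.2)·(2) + 0.7 = -0.7
h = ReLU(z1) = [0.0, 0.0, 0.0]
output = (1.3)·(0.0) + (1.0)·(0.0) + (-0.7)·(0.0) - 0.7 = -0.7

-0.7


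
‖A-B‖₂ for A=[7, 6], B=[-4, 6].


d = √((7+ 4)² + (6-6)²)
  = √(121 + 0)
  = √121 = 11.0

11.0


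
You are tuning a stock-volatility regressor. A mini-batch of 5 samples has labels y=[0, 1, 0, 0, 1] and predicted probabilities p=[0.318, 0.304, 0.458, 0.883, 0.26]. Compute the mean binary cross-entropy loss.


L[0] = -ln(1-0.318) = -ln(0.682) = 0.3827
L[1] = -ln(0.304) = 1.1907
L[2] = -ln(1-0.458) = -ln(0.542) = 0.6125
L[3] = -ln(1-0.883) = -ln(0.117) = 2.1456
L[4] = -ln(0.26) = 1.3471
mean = (0.3827 + 1.1907 + 0.6125 + 2.1456 + 1.3471)/5 = 1.1357

1.1357


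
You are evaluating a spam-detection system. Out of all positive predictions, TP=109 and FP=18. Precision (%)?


Precision = TP/(TP+FP)
= 109/(109+18)
= 109/127 = 85.83%

85.83%


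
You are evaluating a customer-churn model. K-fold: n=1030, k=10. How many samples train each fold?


Fold size = 1030/10 = 103
Training per fold = 1030 - 103 = 927

927


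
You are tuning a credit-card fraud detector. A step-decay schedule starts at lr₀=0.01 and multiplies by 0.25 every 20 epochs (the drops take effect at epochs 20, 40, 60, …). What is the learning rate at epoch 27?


n_drops = ⌊27/20⌋ = 1
lr = 0.01·0.25^1 = 0.01·0.25 = 0.0025

0.0025


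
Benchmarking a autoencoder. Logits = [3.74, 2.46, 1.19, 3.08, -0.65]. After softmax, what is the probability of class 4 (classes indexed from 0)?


Exponentials: e^3.74=42.098, e^2.46=11.7048, e^1.19=3.2871, e^3.08=21.7584, e^-0.65=0.522
Sum = 79.3703
Softmax = [0.5304, 0.1475, 0.0414, 0.2741, 0.0066]
p[4] = 0.522/79.3703 = 0.0066

0.0066


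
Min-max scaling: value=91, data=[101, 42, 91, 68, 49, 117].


min=42, max=117
(91-42)/(117-42) = 49/75 = 0.6533

0.6533


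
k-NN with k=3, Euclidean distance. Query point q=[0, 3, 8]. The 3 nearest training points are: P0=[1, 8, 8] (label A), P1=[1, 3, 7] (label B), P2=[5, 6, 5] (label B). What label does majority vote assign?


d(q,P0) = 5.099  (label A)
d(q,P1) = 1.4142  (label B)
d(q,P2) = 6.5574  (label B)
Votes: A=1, B=2
Majority → B

B


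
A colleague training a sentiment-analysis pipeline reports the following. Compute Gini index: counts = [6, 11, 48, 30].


Probabilities: [6/95, 11/95, 48/95, 30/95] ≈ [0.0632, 0.1158, 0.5053, 0.3158]
Σpᵢ² = (36 + 121 + 2304 + 900)/95² = 3361/9025
Gini = 1 - Σpᵢ² = 1 - 3361/9025 = 0.6276

0.6276


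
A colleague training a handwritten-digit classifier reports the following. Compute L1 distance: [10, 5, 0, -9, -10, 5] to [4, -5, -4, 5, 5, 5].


d = |10-4| + |5+ 5| + |0+ 4| + |-9-5| + |-10-5| + |5-5|
  = 6 + 10 + 4 + 14 + 15 + 0
  = 49

49


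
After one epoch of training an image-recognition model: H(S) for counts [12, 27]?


Probabilities: [12/39, 27/39] ≈ [0.3077, 0.6923]
H = -((12/39)·log₂(12/39) + (27/39)·log₂(27/39))
  = 0.8905 bits

0.8905 bits


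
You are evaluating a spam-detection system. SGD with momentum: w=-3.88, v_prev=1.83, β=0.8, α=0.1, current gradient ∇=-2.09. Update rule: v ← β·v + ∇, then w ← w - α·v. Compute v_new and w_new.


v_new = 0.8·1.83 - 2.09 = 1.464 - 2.09 = -0.626
w_new = -3.88 - 0.1·-0.626 = -3.88 + 0.0626 = -3.8174

v_new=-0.626, w_new=-3.8174


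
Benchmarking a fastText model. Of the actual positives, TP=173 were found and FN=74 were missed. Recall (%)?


Recall = TP/(TP+FN)
= 173/(173+74)
= 173/247 = 70.04%

70.04%


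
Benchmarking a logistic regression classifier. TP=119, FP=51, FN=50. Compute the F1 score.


Precision = 119/170 = 0.7
Recall = 119/169 = 0.7041
F1 = 2·P·R/(P+R) = 2·TP/(2·TP+FP+FN) = 238/(238+51+50) = 238/339 = 0.7021

0.7021


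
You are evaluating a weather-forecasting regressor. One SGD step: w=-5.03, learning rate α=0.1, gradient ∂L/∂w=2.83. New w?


w_new = w - α·∇
= -5.03 - 0.1·2.83
= -5.03 - 0.283
= -5.313

-5.313


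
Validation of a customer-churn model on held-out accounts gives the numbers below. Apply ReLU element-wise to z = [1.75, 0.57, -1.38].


ReLU(1.75) = max(0, 1.75) = 1.75
ReLU(0.57) = max(0, 0.57) = 0.57
ReLU(-1.38) = max(0, -1.38) = 0.0
result = [1.75, 0.57, 0.0]

[1.75, 0.57, 0.0]


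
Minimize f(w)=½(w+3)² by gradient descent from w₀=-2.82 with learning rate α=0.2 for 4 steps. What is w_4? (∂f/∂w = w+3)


step 1: grad = -2.82+3 = 0.18; w = -2.82 - 0.2·(0.18) = -2.856
step 2: grad = -2.856+3 = 0.144; w = -2.856 - 0.2·(0.144) = -2.8848
step 3: grad = -2.8848+3 = 0.1152; w = -2.8848 - 0.2·(0.1152) = -2.90784
step 4: grad = -2.90784+3 = 0.09216; w = -2.90784 - 0.2·(0.09216) = -2.926272

-2.926272


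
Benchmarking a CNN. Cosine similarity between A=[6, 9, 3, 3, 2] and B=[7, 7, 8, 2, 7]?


A·B = 6·7 + 9·7 + 3·8 + 3·2 + 2·7 = 149
‖A‖ = √139 = 11.7898, ‖B‖ = √215 = 14.6629
cos = 149/(√139·√215) = 149/√29885 = 0.8619

0.8619


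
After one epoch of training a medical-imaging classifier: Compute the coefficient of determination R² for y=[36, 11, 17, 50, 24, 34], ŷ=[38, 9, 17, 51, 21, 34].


ȳ = 28.6667
SS_res = Σ(y-ŷ)² = 18
SS_tot = Σ(y-ȳ)² = 1007.33
R² = 1 - SS_res/SS_tot = 1 - 0.0179 = 0.9821

0.9821


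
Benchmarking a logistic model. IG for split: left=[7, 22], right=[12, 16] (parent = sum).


Parent = [19, 38], H_parent = 0.9183
H_left = 0.7973 (n=29), H_right = 0.9852 (n=28)
H_children = (29/57)·0.7973 + (28/57)·0.9852 = 0.8896
IG = 0.9183 - 0.8896 = 0.0287

0.0287


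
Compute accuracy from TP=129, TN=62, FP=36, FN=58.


Accuracy = (TP+TN)/(TP+TN+FP+FN)
= (129+62)/(285)
= 191/285 = 67.02%

67.02%


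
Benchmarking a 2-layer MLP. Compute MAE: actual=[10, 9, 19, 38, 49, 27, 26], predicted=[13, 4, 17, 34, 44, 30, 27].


Absolute errors: |10-13|=3, |9-4|=5, |19-17|=2, |38-34|=4, |49-44|=5, |27-30|=3, |26-27|=1
Sum = 23
MAE = 23/7 = 23/7

23/7


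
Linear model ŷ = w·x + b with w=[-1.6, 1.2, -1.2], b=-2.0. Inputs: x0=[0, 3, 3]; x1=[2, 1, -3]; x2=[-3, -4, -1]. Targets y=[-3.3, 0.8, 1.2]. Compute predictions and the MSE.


ŷ0 = (-1.6)·(0) + (1.2)·(3) + (-1.2)·(3) - 2.0 = -2.0
ŷ1 = (-1.6)·(2) + (1.2)·(1) + (-1.2)·(-3) - 2.0 = -0.4
ŷ2 = (-1.6)·(-3) + (1.2)·(-4) + (-1.2)·(-1) - 2.0 = -0.8
errors² = [1.69, 1.44, 4.0]
MSE = 7.1300/3 = 2.3767

2.3767


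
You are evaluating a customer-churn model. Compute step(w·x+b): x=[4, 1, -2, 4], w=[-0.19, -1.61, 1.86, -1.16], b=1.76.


z = (4)·(-0.19) + (1)·(-1.61) + (-2)·(1.86) + (4)·(-1.16) + 1.76
  = -8.97
step(z) = 0 (z<0)

0


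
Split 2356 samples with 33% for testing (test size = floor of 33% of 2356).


Test = ⌊2356·33/100⌋ = 777
Train = 2356 - 777 = 1579

Train: 1579, Test: 777


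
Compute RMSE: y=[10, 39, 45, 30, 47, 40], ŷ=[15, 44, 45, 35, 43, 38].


MSE = 95/6 = 15.8333
RMSE = √(95/6) = 3.9791

3.9791


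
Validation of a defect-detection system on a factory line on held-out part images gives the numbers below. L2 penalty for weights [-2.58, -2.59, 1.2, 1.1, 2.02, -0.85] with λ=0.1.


‖w‖₂² = (-2.58)² + (-2.59)² + (1.2)² + (1.1)² + (2.02)² + (-0.85)²
     = 6.6564 + 6.7081 + 1.44 + 1.21 + 4.0804 + 0.7225
     = 20.8174
λ·‖w‖₂² = 0.1·20.8174 = 2.08174

2.08174


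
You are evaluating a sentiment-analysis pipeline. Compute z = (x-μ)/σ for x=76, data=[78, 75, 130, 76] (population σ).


μ = 89.75, σ = 23.2634
z = (76 - 89.75)/23.2634 = -0.5911

-0.5911


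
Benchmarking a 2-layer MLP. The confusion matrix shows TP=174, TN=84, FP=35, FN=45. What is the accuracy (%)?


Accuracy = (TP+TN)/(TP+TN+FP+FN)
= (174+84)/(338)
= 258/338 = 76.33%

76.33%


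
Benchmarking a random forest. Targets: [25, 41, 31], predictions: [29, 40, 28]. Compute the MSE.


Squared errors: (25-29)²=16, (41-40)²=1, (31-28)²=9
Sum = 26
MSE = 26/3 = 26/3

26/3


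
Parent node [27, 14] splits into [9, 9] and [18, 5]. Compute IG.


Parent = [27, 14], H_parent = 0.9262
H_left = 1 (n=18), H_right = 0.7554 (n=23)
H_children = (18/41)·1 + (23/41)·0.7554 = 0.8628
IG = 0.9262 - 0.8628 = 0.0634

0.0634


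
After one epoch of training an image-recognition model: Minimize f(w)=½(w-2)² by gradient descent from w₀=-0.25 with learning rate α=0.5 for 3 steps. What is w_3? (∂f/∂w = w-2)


step 1: grad = -0.25-2 = -2.25; w = -0.25 - 0.5·(-2.25) = 0.875
step 2: grad = 0.875-2 = -1.125; w = 0.875 - 0.5·(-1.125) = 1.4375
step 3: grad = 1.4375-2 = -0.5625; w = 1.4375 - 0.5·(-0.5625) = 1.71875

1.71875


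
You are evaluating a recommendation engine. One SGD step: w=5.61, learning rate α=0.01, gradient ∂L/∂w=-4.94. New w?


w_new = w - α·∇
= 5.61 - 0.01·-4.94
= 5.61 + 0.0494
= 5.6594

5.6594


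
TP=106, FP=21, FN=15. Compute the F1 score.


Precision = 106/127 = 0.8346
Recall = 106/121 = 0.876
F1 = 2·P·R/(P+R) = 2·TP/(2·TP+FP+FN) = 212/(212+21+15) = 212/248 = 0.8548

0.8548


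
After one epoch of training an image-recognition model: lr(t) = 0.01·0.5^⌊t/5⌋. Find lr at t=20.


n_drops = ⌊20/5⌋ = 4
lr = 0.01·0.5^4 = 0.01·0.0625 = 0.000625

0.000625


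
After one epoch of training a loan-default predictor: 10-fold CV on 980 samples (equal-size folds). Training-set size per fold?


Fold size = 980/10 = 98
Training per fold = 980 - 98 = 882

882


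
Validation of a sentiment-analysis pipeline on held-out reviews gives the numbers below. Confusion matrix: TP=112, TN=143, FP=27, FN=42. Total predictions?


Total = TP + TN + FP + FN
= 112 + 143 + 27 + 42
= 324
(Predicted positive: 139, predicted negative: 185)

324


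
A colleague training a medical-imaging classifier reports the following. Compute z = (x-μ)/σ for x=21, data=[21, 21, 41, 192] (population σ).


μ = 68.75, σ = 71.6253
z = (21 - 68.75)/71.6253 = -0.6667

-0.6667


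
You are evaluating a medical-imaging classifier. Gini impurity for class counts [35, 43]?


Probabilities: [35/78, 43/78] ≈ [0.4487, 0.5513]
Σpᵢ² = (1225 + 1849)/78² = 3074/6084
Gini = 1 - Σpᵢ² = 1 - 3074/6084 = 0.4947

0.4947


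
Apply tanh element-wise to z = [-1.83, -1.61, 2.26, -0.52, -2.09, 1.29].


tanh(-1.83) = -0.9498
tanh(-1.61) = -0.9232
tanh(2.26) = 0.9785
tanh(-0.52) = -0.4777
tanh(-2.09) = -0.9699
tanh(1.29) = 0.8591
result = [-0.9498, -0.9232, 0.9785, -0.4777, -0.9699, 0.8591]

[-0.9498, -0.9232, 0.9785, -0.4777, -0.9699, 0.8591]


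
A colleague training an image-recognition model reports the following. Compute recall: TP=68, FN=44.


Recall = TP/(TP+FN)
= 68/(68+44)
= 68/112 = 60.71%

60.71%


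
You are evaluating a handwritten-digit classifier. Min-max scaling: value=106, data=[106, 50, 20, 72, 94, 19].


min=19, max=106
(106-19)/(106-19) = 87/87 = 1.0

1.0


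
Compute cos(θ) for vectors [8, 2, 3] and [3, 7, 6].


A·B = 8·3 + 2·7 + 3·6 = 56
‖A‖ = √77 = 8.775, ‖B‖ = √94 = 9.6954
cos = 56/(√77·√94) = 56/√7238 = 0.6582

0.6582


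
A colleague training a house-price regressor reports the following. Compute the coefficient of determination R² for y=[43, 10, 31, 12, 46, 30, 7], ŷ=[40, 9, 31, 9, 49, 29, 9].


ȳ = 25.5714
SS_res = Σ(y-ŷ)² = 33
SS_tot = Σ(y-ȳ)² = 1541.71
R² = 1 - SS_res/SS_tot = 1 - 0.0214 = 0.9786

0.9786


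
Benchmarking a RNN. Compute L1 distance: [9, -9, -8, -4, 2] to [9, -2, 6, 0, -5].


d = |9-9| + |-9+ 2| + |-8-6| + |-4-0| + |2+ 5|
  = 0 + 7 + 14 + 4 + 7
  = 32

32


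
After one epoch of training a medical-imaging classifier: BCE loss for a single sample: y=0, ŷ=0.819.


BCE = -[y·ln(p) + (1-y)·ln(1-p)]
= -0 - 1·ln(1-0.819)
= -ln(0.181) = 1.7093

1.7093


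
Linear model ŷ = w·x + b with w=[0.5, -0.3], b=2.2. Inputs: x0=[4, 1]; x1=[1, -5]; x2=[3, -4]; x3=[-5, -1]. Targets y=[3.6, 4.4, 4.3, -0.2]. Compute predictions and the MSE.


ŷ0 = (0.5)·(4) + (-0.3)·(1) + 2.2 = 3.9
ŷ1 = (0.5)·(1) + (-0.3)·(-5) + 2.2 = 4.2
ŷ2 = (0.5)·(3) + (-0.3)·(-4) + 2.2 = 4.9
ŷ3 = (0.5)·(-5) + (-0.3)·(-1) + 2.2 = 0.0
errors² = [0.09, 0.04, 0.36, 0.04]
MSE = 0.5300/4 = 0.1325

0.1325


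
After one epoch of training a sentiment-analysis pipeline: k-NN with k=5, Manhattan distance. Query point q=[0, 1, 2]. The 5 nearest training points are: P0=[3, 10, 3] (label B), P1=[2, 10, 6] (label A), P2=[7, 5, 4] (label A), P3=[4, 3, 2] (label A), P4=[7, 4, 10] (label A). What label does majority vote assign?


d(q,P0) = 13  (label B)
d(q,P1) = 15  (label A)
d(q,P2) = 13  (label A)
d(q,P3) = 6  (label A)
d(q,P4) = 18  (label A)
Votes: A=4, B=1
Majority → A

A


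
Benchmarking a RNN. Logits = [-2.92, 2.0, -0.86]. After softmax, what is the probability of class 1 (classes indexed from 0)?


Exponentials: e^-2.92=0.0539, e^2.0=7.3891, e^-0.86=0.4232
Sum = 7.8662
Softmax = [0.0069, 0.9393, 0.0538]
p[1] = 7.3891/7.8662 = 0.9393

0.9393


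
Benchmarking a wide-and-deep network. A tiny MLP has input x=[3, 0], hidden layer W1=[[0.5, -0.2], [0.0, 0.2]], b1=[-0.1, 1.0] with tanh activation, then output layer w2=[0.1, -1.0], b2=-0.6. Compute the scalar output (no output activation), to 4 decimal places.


z1[0] = (0.5)·(3) + (-0.2)·(0) - 0.1 = 1.4
z1[1] = (0.0)·(3) + (0.2)·(0) + 1.0 = 1.0
h = tanh(z1) = [0.8854, 0.7616]
output = (0.1)·(0.8854) + (-1.0)·(0.7616) - 0.6 = -1.2731

-1.2731


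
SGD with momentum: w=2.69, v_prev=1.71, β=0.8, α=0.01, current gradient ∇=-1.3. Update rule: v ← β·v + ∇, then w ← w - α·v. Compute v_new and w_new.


v_new = 0.8·1.71 - 1.3 = 1.368 - 1.3 = 0.068
w_new = 2.69 - 0.01·0.068 = 2.69 - 0.00068 = 2.68932

v_new=0.068, w_new=2.68932


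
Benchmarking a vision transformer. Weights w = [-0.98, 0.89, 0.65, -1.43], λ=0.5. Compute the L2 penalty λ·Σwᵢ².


‖w‖₂² = (-0.98)² + (0.89)² + (0.65)² + (-1.43)²
     = 0.9604 + 0.7921 + 0.4225 + 2.0449
     = 4.2199
λ·‖w‖₂² = 0.5·4.2199 = 2.10995

2.10995


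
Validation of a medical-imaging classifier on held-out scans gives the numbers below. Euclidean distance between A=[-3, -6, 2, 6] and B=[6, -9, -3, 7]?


d = √((-3-6)² + (-6+ 9)² + (2+ 3)² + (6-7)²)
  = √(81 + 9 + 25 + 1)
  = √116 = 10.7703

10.7703


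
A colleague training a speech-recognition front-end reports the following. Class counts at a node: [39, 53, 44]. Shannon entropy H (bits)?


Probabilities: [39/136, 53/136, 44/136] ≈ [0.2868, 0.3897, 0.3235]
H = -((39/136)·log₂(39/136) + (53/136)·log₂(53/136) + (44/136)·log₂(44/136))
  = 1.5733 bits

1.5733 bits


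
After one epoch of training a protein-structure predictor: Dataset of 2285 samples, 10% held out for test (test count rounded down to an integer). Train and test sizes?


Test = ⌊2285·10/100⌋ = 228
Train = 2285 - 228 = 2057

Train: 2057, Test: 228


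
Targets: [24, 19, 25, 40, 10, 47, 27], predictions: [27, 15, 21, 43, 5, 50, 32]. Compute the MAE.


Absolute errors: |24-27|=3, |19-15|=4, |25-21|=4, |40-43|=3, |10-5|=5, |47-50|=3, |27-32|=5
Sum = 27
MAE = 27/7 = 27/7

27/7


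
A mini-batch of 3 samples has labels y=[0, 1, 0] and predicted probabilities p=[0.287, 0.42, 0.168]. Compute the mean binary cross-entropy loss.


L[0] = -ln(1-0.287) = -ln(0.713) = 0.3383
L[1] = -ln(0.42) = 0.8675
L[2] = -ln(1-0.168) = -ln(0.832) = 0.1839
mean = (0.3383 + 0.8675 + 0.1839)/3 = 0.4632

0.4632


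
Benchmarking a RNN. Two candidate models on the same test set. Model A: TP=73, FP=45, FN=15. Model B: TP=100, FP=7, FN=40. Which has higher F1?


Model A: P=73/118=0.6186, R=73/88=0.8295, F1=2PR/(P+R)=2TP/(2TP+FP+FN)=146/206=0.7087
Model B: P=100/107=0.9346, R=100/140=0.7143, F1=2PR/(P+R)=2TP/(2TP+FP+FN)=200/247=0.8097
0.7087 < 0.8097 → Model B

Model B


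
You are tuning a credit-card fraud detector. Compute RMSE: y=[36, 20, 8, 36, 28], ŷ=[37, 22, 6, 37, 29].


MSE = 11/5 = 2.2
RMSE = √(11/5) = 1.4832

1.4832


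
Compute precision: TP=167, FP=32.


Precision = TP/(TP+FP)
= 167/(167+32)
= 167/199 = 83.92%

83.92%


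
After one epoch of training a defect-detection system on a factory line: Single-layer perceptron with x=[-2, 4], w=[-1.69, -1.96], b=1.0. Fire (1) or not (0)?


z = (-2)·(-1.69) + (4)·(-1.96) + 1.0
  = -3.46
step(z) = 0 (z<0)

0


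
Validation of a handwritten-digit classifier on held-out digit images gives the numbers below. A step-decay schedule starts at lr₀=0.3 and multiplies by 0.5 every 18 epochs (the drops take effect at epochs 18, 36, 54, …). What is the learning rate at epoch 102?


n_drops = ⌊102/18⌋ = 5
lr = 0.3·0.5^5 = 0.3·0.03125 = 0.009375

0.009375


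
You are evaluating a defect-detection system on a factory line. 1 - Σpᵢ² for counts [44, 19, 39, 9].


Probabilities: [44/111, 19/111, 39/111, 9/111] ≈ [0.3964, 0.1712, 0.3514, 0.0811]
Σpᵢ² = (1936 + 361 + 1521 + 81)/111² = 3899/12321
Gini = 1 - Σpᵢ² = 1 - 3899/12321 = 0.6835

0.6835


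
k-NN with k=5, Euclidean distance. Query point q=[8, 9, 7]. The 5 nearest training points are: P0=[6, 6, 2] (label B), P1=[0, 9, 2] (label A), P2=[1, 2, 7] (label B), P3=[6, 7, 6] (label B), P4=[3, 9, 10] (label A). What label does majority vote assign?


d(q,P0) = 6.1644  (label B)
d(q,P1) = 9.434  (label A)
d(q,P2) = 9.8995  (label B)
d(q,P3) = 3.0  (label B)
d(q,P4) = 5.831  (label A)
Votes: A=2, B=3
Majority → B

B


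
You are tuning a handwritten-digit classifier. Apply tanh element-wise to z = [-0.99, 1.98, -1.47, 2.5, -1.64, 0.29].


tanh(-0.99) = -0.7574
tanh(1.98) = 0.9626
tanh(-1.47) = -0.8996
tanh(2.5) = 0.9866
tanh(-1.64) = -0.9275
tanh(0.29) = 0.2821
result = [-0.7574, 0.9626, -0.8996, 0.9866, -0.9275, 0.2821]

[-0.7574, 0.9626, -0.8996, 0.9866, -0.9275, 0.2821]


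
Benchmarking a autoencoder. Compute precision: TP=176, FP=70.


Precision = TP/(TP+FP)
= 176/(176+70)
= 176/246 = 71.54%

71.54%


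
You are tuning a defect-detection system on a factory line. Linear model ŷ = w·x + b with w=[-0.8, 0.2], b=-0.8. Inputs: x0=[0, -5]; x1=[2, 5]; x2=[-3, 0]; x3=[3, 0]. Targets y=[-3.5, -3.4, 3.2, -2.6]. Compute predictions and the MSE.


ŷ0 = (-0.8)·(0) + (0.2)·(-5) - 0.8 = -1.8
ŷ1 = (-0.8)·(2) + (0.2)·(5) - 0.8 = -1.4
ŷ2 = (-0.8)·(-3) + (0.2)·(0) - 0.8 = 1.6
ŷ3 = (-0.8)·(3) + (0.2)·(0) - 0.8 = -3.2
errors² = [2.89, 4.0, 2.56, 0.36]
MSE = 9.8100/4 = 2.4525

2.4525


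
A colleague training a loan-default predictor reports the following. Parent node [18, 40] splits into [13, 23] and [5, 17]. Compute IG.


Parent = [18, 40], H_parent = 0.8936
H_left = 0.9436 (n=36), H_right = 0.7732 (n=22)
H_children = (36/58)·0.9436 + (22/58)·0.7732 = 0.879
IG = 0.8936 - 0.879 = 0.0146

0.0146


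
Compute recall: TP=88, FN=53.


Recall = TP/(TP+FN)
= 88/(88+53)
= 88/141 = 62.41%

62.41%


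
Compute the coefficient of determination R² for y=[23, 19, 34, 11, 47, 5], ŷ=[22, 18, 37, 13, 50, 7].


ȳ = 23.1667
SS_res = Σ(y-ŷ)² = 28
SS_tot = Σ(y-ȳ)² = 1180.83
R² = 1 - SS_res/SS_tot = 1 - 0.0237 = 0.9763

0.9763


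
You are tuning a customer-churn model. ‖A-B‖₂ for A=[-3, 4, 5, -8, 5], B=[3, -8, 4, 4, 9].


d = √((-3-3)² + (4+ 8)² + (5-4)² + (-8-4)² + (5-9)²)
  = √(36 + 144 + 1 + 144 + 16)
  = √341 = 18.4662

18.4662


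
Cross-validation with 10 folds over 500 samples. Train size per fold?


Fold size = 500/10 = 50
Training per fold = 500 - 50 = 450

450


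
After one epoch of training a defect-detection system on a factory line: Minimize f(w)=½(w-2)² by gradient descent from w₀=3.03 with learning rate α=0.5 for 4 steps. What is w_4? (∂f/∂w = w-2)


step 1: grad = 3.03-2 = 1.03; w = 3.03 - 0.5·(1.03) = 2.515
step 2: grad = 2.515-2 = 0.515; w = 2.515 - 0.5·(0.515) = 2.2575
step 3: grad = 2.2575-2 = 0.2575; w = 2.2575 - 0.5·(0.2575) = 2.12875
step 4: grad = 2.12875-2 = 0.12875; w = 2.12875 - 0.5·(0.12875) = 2.064375

2.064375


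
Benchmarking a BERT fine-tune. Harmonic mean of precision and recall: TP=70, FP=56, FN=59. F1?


Precision = 70/126 = 0.5556
Recall = 70/129 = 0.5426
F1 = 2·P·R/(P+R) = 2·TP/(2·TP+FP+FN) = 140/(140+56+59) = 140/255 = 0.549

0.549


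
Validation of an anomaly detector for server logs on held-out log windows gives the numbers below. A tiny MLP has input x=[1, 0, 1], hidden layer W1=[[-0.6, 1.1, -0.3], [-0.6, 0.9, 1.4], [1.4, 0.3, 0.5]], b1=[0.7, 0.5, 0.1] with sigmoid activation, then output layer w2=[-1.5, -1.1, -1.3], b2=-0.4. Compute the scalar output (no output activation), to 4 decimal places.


z1[0] = (-0.6)·(1) + (1.1)·(0) + (-0.3)·(1) + 0.7 = -0.2
z1[1] = (-0.6)·(1) + (0.9)·(0) + (1.4)·(1) + 0.5 = 1.3
z1[2] = (1.4)·(1) + (0.3)·(0) + (0.5)·(1) + 0.1 = 2.0
h = sigmoid(z1) = [0.4502, 0.7858, 0.8808]
output = (-1.5)·(0.4502) + (-1.1)·(0.7858) + (-1.3)·(0.8808) - 0.4 = -3.0847

-3.0847


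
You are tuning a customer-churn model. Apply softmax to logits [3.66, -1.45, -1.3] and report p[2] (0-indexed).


Exponentials: e^3.66=38.8613, e^-1.45=0.2346, e^-1.3=0.2725
Sum = 39.3684
Softmax = [0.9871, 0.006, 0.0069]
p[2] = 0.2725/39.3684 = 0.0069

0.0069


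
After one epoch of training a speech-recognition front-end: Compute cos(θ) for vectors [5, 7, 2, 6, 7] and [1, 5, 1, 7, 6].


A·B = 5·1 + 7·5 + 2·1 + 6·7 + 7·6 = 126
‖A‖ = √163 = 12.7671, ‖B‖ = √112 = 10.583
cos = 126/(√163·√112) = 126/√18256 = 0.9325

0.9325


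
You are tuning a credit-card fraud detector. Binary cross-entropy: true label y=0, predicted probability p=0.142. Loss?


BCE = -[y·ln(p) + (1-y)·ln(1-p)]
= -0 - 1·ln(1-0.142)
= -ln(0.858) = 0.1532

0.1532


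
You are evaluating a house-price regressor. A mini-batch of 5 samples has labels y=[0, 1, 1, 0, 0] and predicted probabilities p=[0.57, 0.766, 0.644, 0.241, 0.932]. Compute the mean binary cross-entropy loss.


L[0] = -ln(1-0.57) = -ln(0.43) = 0.844
L[1] = -ln(0.766) = 0.2666
L[2] = -ln(0.644) = 0.4401
L[3] = -ln(1-0.241) = -ln(0.759) = 0.2758
L[4] = -ln(1-0.932) = -ln(0.068) = 2.6882
mean = (0.844 + 0.2666 + 0.4401 + 0.2758 + 2.6882)/5 = 0.9029

0.9029


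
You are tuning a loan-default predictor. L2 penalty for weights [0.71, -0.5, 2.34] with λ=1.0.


‖w‖₂² = (0.71)² + (-0.5)² + (2.34)²
     = 0.5041 + 0.25 + 5.4756
     = 6.2297
λ·‖w‖₂² = 1.0·6.2297 = 6.2297

6.2297


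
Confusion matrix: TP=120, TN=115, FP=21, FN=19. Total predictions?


Total = TP + TN + FP + FN
= 120 + 115 + 21 + 19
= 275
(Predicted positive: 141, predicted negative: 134)

275


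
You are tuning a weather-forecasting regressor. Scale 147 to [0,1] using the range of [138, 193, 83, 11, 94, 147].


min=11, max=193
(147-11)/(193-11) = 136/182 = 0.7473

0.7473


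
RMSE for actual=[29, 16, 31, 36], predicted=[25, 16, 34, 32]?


MSE = 41/4 = 10.25
RMSE = √(41/4) = 3.2016

3.2016


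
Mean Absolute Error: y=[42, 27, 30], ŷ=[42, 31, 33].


Absolute errors: |42-42|=0, |27-31|=4, |30-33|=3
Sum = 7
MAE = 7/3 = 7/3

7/3


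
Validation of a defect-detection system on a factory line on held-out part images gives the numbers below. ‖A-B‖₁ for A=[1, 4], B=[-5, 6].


d = |1+ 5| + |4-6|
  = 6 + 2
  = 8

8


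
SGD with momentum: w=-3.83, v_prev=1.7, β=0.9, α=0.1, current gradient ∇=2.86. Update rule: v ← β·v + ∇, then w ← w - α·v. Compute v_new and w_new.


v_new = 0.9·1.7 + 2.86 = 1.53 + 2.86 = 4.39
w_new = -3.83 - 0.1·4.39 = -3.83 - 0.439 = -4.269

v_new=4.39, w_new=-4.269


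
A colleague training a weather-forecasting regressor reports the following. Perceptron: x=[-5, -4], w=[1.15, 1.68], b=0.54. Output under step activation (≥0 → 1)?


z = (-5)·(1.15) + (-4)·(1.68) + 0.54
  = -11.93
step(z) = 0 (z<0)

0


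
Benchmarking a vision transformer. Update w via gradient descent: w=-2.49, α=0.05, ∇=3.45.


w_new = w - α·∇
= -2.49 - 0.05·3.45
= -2.49 - 0.1725
= -2.6625

-2.6625


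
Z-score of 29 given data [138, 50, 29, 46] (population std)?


μ = 65.75, σ = 42.4522
z = (29 - 65.75)/42.4522 = -0.8657

-0.8657


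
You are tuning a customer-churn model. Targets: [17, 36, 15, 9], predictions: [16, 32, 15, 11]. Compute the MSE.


Squared errors: (17-16)²=1, (36-32)²=16, (15-15)²=0, (9-11)²=4
Sum = 21
MSE = 21/4 = 21/4

21/4


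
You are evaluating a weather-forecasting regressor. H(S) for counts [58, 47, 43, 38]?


Probabilities: [58/186, 47/186, 43/186, 38/186] ≈ [0.3118, 0.2527, 0.2312, 0.2043]
H = -((58/186)·log₂(58/186) + (47/186)·log₂(47/186) + (43/186)·log₂(43/186) + (38/186)·log₂(38/186))
  = 1.9823 bits

1.9823 bits


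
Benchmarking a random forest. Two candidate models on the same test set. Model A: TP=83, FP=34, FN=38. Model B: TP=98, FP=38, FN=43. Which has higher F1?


Model A: P=83/117=0.7094, R=83/121=0.686, F1=2PR/(P+R)=2TP/(2TP+FP+FN)=166/238=0.6975
Model B: P=98/136=0.7206, R=98/141=0.695, F1=2PR/(P+R)=2TP/(2TP+FP+FN)=196/277=0.7076
0.6975 < 0.7076 → Model B

Model B


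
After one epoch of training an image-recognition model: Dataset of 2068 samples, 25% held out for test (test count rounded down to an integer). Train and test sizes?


Test = ⌊2068·25/100⌋ = 517
Train = 2068 - 517 = 1551

Train: 1551, Test: 517


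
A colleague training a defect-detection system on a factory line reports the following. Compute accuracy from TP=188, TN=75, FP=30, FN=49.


Accuracy = (TP+TN)/(TP+TN+FP+FN)
= (188+75)/(342)
= 263/342 = 76.9%

76.9%


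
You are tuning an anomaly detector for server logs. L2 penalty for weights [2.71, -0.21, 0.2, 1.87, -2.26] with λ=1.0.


‖w‖₂² = (2.71)² + (-0.21)² + (0.2)² + (1.87)² + (-2.26)²
     = 7.3441 + 0.0441 + 0.04 + 3.4969 + 5.1076
     = 16.0327
λ·‖w‖₂² = 1.0·16.0327 = 16.0327

16.0327


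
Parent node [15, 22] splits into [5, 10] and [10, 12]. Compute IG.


Parent = [15, 22], H_parent = 0.974
H_left = 0.9183 (n=15), H_right = 0.994 (n=22)
H_children = (15/37)·0.9183 + (22/37)·0.994 = 0.9633
IG = 0.974 - 0.9633 = 0.0107

0.0107


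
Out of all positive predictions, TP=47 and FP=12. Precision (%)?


Precision = TP/(TP+FP)
= 47/(47+12)
= 47/59 = 79.66%

79.66%


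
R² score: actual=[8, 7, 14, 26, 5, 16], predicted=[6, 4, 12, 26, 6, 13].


ȳ = 12.6667
SS_res = Σ(y-ŷ)² = 27
SS_tot = Σ(y-ȳ)² = 303.33
R² = 1 - SS_res/SS_tot = 1 - 0.089 = 0.911

0.911


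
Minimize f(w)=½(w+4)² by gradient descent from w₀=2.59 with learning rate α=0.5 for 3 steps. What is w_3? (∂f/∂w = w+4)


step 1: grad = 2.59+4 = 6.59; w = 2.59 - 0.5·(6.59) = -0.705
step 2: grad = -0.705+4 = 3.295; w = -0.705 - 0.5·(3.295) = -2.3525
step 3: grad = -2.3525+4 = 1.6475; w = -2.3525 - 0.5·(1.6475) = -3.17625

-3.17625


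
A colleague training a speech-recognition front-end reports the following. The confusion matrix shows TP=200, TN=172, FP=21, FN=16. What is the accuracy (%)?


Accuracy = (TP+TN)/(TP+TN+FP+FN)
= (200+172)/(409)
= 372/409 = 90.95%

90.95%


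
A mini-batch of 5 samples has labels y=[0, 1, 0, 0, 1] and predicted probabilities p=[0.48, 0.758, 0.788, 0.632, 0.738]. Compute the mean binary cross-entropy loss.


L[0] = -ln(1-0.48) = -ln(0.52) = 0.6539
L[1] = -ln(0.758) = 0.2771
L[2] = -ln(1-0.788) = -ln(0.212) = 1.5512
L[3] = -ln(1-0.632) = -ln(0.368) = 0.9997
L[4] = -ln(0.738) = 0.3038
mean = (0.6539 + 0.2771 + 1.5512 + 0.9997 + 0.3038)/5 = 0.7571

0.7571


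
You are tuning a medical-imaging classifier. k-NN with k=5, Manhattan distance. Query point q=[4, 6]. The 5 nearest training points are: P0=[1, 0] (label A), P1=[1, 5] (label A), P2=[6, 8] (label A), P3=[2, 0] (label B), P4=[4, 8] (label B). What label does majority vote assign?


d(q,P0) = 9  (label A)
d(q,P1) = 4  (label A)
d(q,P2) = 4  (label A)
d(q,P3) = 8  (label B)
d(q,P4) = 2  (label B)
Votes: A=3, B=2
Majority → A

A


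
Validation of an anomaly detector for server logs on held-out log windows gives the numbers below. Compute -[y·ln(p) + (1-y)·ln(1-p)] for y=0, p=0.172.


BCE = -[y·ln(p) + (1-y)·ln(1-p)]
= -0 - 1·ln(1-0.172)
= -ln(0.828) = 0.1887

0.1887


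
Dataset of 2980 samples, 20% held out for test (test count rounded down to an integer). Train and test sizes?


Test = ⌊2980·20/100⌋ = 596
Train = 2980 - 596 = 2384

Train: 2384, Test: 596


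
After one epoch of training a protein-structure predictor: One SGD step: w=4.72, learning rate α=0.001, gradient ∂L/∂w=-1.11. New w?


w_new = w - α·∇
= 4.72 - 0.001·-1.11
= 4.72 + 0.00111
= 4.72111

4.72111


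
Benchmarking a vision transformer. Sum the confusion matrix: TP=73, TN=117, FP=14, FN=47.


Total = TP + TN + FP + FN
= 73 + 117 + 14 + 47
= 251
(Predicted positive: 87, predicted negative: 164)

251


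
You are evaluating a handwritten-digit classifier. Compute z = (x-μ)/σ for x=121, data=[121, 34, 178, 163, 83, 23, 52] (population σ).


μ = 93.4286, σ = 57.408
z = (121 - 93.4286)/57.408 = 0.4803

0.4803


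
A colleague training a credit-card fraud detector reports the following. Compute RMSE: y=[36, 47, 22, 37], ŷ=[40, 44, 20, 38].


MSE = 30/4 = 7.5
RMSE = √(30/4) = 2.7386

2.7386


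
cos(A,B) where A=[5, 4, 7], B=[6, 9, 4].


A·B = 5·6 + 4·9 + 7·4 = 94
‖A‖ = √90 = 9.4868, ‖B‖ = √133 = 11.5326
cos = 94/(√90·√133) = 94/√11970 = 0.8592

0.8592


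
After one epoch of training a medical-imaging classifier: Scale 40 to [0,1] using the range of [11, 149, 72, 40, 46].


min=11, max=149
(40-11)/(149-11) = 29/138 = 0.2101

0.2101


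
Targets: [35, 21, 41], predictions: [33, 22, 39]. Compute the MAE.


Absolute errors: |35-33|=2, |21-22|=1, |41-39|=2
Sum = 5
MAE = 5/3 = 5/3

5/3


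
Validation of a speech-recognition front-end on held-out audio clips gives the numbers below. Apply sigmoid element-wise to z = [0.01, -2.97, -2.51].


σ(0.01) = 1/(1+e^-0.01) = 0.5025
σ(-2.97) = 1/(1+e^2.97) = 0.0488
σ(-2.51) = 1/(1+e^2.51) = 0.0752
result = [0.5025, 0.0488, 0.0752]

[0.5025, 0.0488, 0.0752]


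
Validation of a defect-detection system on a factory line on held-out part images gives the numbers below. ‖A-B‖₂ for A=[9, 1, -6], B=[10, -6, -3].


d = √((9-10)² + (1+ 6)² + (-6+ 3)²)
  = √(1 + 49 + 9)
  = √59 = 7.6811

7.6811


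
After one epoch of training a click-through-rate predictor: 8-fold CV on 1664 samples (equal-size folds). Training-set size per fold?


Fold size = 1664/8 = 208
Training per fold = 1664 - 208 = 1456

1456


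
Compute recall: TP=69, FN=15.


Recall = TP/(TP+FN)
= 69/(69+15)
= 69/84 = 82.14%

82.14%


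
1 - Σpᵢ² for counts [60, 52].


Probabilities: [60/112, 52/112] ≈ [0.5357, 0.4643]
Σpᵢ² = (3600 + 2704)/112² = 6304/12544
Gini = 1 - Σpᵢ² = 1 - 6304/12544 = 0.4974

0.4974


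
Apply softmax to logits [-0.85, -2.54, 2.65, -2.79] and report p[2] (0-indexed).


Exponentials: e^-0.85=0.4274, e^-2.54=0.0789, e^2.65=14.154, e^-2.79=0.0614
Sum = 14.7217
Softmax = [0.029, 0.0054, 0.9614, 0.0042]
p[2] = 14.154/14.7217 = 0.9614

0.9614


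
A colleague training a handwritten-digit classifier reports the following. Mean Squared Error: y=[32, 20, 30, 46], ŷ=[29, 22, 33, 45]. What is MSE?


Squared errors: (32-29)²=9, (20-22)²=4, (30-33)²=9, (46-45)²=1
Sum = 23
MSE = 23/4 = 23/4

23/4


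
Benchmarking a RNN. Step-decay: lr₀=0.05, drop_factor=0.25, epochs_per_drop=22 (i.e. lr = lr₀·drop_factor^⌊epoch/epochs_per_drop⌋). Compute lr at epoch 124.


n_drops = ⌊124/22⌋ = 5
lr = 0.05·0.25^5 = 0.05·0.0009765625 = 0.000048828125

0.000048828125


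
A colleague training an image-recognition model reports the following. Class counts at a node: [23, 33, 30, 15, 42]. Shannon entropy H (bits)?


Probabilities: [23/143, 33/143, 30/143, 15/143, 42/143] ≈ [0.1608, 0.2308, 0.2098, 0.1049, 0.2937]
H = -((23/143)·log₂(23/143) + (33/143)·log₂(33/143) + (30/143)·log₂(30/143) + (15/143)·log₂(15/143) + (42/143)·log₂(42/143))
  = 2.2452 bits

2.2452 bits


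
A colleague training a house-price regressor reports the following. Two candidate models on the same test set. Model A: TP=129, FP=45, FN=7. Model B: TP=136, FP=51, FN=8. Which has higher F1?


Model A: P=129/174=0.7414, R=129/136=0.9485, F1=2PR/(P+R)=2TP/(2TP+FP+FN)=258/310=0.8323
Model B: P=136/187=0.7273, R=136/144=0.9444, F1=2PR/(P+R)=2TP/(2TP+FP+FN)=272/331=0.8218
0.8323 > 0.8218 → Model A

Model A


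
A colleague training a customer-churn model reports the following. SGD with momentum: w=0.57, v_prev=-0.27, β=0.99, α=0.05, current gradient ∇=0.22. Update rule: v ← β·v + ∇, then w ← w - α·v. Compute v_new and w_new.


v_new = 0.99·-0.27 + 0.22 = -0.2673 + 0.22 = -0.0473
w_new = 0.57 - 0.05·-0.0473 = 0.57 + 0.002365 = 0.572365

v_new=-0.0473, w_new=0.572365


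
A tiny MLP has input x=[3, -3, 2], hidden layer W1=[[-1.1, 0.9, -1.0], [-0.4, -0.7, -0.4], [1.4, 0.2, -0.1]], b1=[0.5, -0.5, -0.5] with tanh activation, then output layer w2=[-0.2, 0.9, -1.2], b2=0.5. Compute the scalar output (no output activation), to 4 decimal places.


z1[0] = (-1.1)·(3) + (0.9)·(-3) + (-1.0)·(2) + 0.5 = -7.5
z1[1] = (-0.4)·(3) + (-0.7)·(-3) + (-0.4)·(2) - 0.5 = -0.4
z1[2] = (1.4)·(3) + (0.2)·(-3) + (-0.1)·(2) - 0.5 = 2.9
h = tanh(z1) = [-1.0, -0.3799, 0.994]
output = (-0.2)·(-1.0) + (0.9)·(-0.3799) + (-1.2)·(0.994) + 0.5 = -0.8347

-0.8347


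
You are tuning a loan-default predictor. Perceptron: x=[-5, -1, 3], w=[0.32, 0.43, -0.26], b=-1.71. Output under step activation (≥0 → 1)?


z = (-5)·(0.32) + (-1)·(0.43) + (3)·(-0.26) - 1.71
  = -4.52
step(z) = 0 (z<0)

0


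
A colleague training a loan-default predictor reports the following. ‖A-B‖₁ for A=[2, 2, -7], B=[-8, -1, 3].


d = |2+ 8| + |2+ 1| + |-7-3|
  = 10 + 3 + 10
  = 23

23


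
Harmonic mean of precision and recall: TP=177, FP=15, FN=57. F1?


Precision = 177/192 = 0.9219
Recall = 177/234 = 0.7564
F1 = 2·P·R/(P+R) = 2·TP/(2·TP+FP+FN) = 354/(354+15+57) = 354/426 = 0.831

0.831


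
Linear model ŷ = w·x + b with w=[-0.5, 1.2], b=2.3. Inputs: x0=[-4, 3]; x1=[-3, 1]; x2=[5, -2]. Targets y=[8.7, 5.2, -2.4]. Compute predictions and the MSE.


ŷ0 = (-0.5)·(-4) + (1.2)·(3) + 2.3 = 7.9
ŷ1 = (-0.5)·(-3) + (1.2)·(1) + 2.3 = 5.0
ŷ2 = (-0.5)·(5) + (1.2)·(-2) + 2.3 = -2.6
errors² = [0.64, 0.04, 0.04]
MSE = 0.7200/3 = 0.24

0.24


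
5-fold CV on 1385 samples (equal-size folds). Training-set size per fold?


Fold size = 1385/5 = 277
Training per fold = 1385 - 277 = 1108

1108


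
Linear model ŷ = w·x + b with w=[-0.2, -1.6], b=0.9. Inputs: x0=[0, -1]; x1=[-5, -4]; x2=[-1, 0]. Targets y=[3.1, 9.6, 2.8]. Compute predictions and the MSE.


ŷ0 = (-0.2)·(0) + (-1.6)·(-1) + 0.9 = 2.5
ŷ1 = (-0.2)·(-5) + (-1.6)·(-4) + 0.9 = 8.3
ŷ2 = (-0.2)·(-1) + (-1.6)·(0) + 0.9 = 1.1
errors² = [0.36, 1.69, 2.89]
MSE = 4.9400/3 = 1.6467

1.6467


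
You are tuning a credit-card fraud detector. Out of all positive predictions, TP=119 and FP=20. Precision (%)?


Precision = TP/(TP+FP)
= 119/(119+20)
= 119/139 = 85.61%

85.61%


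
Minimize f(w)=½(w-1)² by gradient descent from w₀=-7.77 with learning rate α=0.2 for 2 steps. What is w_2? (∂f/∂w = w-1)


step 1: grad = -7.77-1 = -8.77; w = -7.77 - 0.2·(-8.77) = -6.016
step 2: grad = -6.016-1 = -7.016; w = -6.016 - 0.2·(-7.016) = -4.6128

-4.6128


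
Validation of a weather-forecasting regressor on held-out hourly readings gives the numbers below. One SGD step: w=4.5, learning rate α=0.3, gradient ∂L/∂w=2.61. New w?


w_new = w - α·∇
= 4.5 - 0.3·2.61
= 4.5 - 0.783
= 3.717

3.717


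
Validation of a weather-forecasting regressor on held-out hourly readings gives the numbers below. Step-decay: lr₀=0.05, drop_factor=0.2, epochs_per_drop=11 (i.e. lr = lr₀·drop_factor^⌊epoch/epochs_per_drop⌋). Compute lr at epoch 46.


n_drops = ⌊46/11⌋ = 4
lr = 0.05·0.2^4 = 0.05·0.0016 = 0.00008

0.00008


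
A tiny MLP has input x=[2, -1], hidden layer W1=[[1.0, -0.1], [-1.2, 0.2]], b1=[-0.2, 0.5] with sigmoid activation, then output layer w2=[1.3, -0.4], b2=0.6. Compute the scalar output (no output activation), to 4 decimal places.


z1[0] = (1.0)·(2) + (-0.1)·(-1) - 0.2 = 1.9
z1[1] = (-1.2)·(2) + (0.2)·(-1) + 0.5 = -2.1
h = sigmoid(z1) = [0.8699, 0.1091]
output = (1.3)·(0.8699) + (-0.4)·(0.1091) + 0.6 = 1.6872

1.6872


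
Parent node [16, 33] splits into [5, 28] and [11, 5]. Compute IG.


Parent = [16, 33], H_parent = 0.9113
H_left = 0.6136 (n=33), H_right = 0.896 (n=16)
H_children = (33/49)·0.6136 + (16/49)·0.896 = 0.7058
IG = 0.9113 - 0.7058 = 0.2055

0.2055


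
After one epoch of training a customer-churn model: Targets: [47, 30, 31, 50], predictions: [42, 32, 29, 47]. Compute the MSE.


Squared errors: (47-42)²=25, (30-32)²=4, (31-29)²=4, (50-47)²=9
Sum = 42
MSE = 42/4 = 21/2

21/2


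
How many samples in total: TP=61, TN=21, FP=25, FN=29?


Total = TP + TN + FP + FN
= 61 + 21 + 25 + 29
= 136
(Predicted positive: 86, predicted negative: 50)

136


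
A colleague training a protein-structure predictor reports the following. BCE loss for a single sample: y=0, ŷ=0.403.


BCE = -[y·ln(p) + (1-y)·ln(1-p)]
= -0 - 1·ln(1-0.403)
= -ln(0.597) = 0.5158

0.5158


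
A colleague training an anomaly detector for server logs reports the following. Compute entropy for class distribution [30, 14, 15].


Probabilities: [30/59, 14/59, 15/59] ≈ [0.5085, 0.2373, 0.2542]
H = -((30/59)·log₂(30/59) + (14/59)·log₂(14/59) + (15/59)·log₂(15/59))
  = 1.4909 bits

1.4909 bits


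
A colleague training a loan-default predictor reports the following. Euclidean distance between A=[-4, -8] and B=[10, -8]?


d = √((-4-10)² + (-8+ 8)²)
  = √(196 + 0)
  = √196 = 14.0

14.0


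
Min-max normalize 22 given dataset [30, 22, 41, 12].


min=12, max=41
(22-12)/(41-12) = 10/29 = 0.3448

0.3448


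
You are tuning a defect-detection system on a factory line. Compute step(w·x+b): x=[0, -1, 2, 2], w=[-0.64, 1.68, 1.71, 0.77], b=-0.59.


z = (0)·(-0.64) + (-1)·(1.68) + (2)·(1.71) + (2)·(0.77) - 0.59
  = 2.69
step(z) = 1 (z≥0)

1


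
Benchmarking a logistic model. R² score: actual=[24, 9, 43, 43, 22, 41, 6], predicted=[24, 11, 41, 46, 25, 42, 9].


ȳ = 26.8571
SS_res = Σ(y-ŷ)² = 36
SS_tot = Σ(y-ȳ)² = 1506.86
R² = 1 - SS_res/SS_tot = 1 - 0.0239 = 0.9761

0.9761
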